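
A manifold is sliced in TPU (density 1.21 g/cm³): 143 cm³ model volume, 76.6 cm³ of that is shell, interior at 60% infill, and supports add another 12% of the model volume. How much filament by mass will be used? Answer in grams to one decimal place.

161.7 g

Infill region: 143 − 76.6 → 66.4 cm³.
Deposited infill = 0.60 × 66.4, so 39.84 cm³.
Support: 0.12 × 143 → 17.16 cm³.
Total extruded = 76.6 + 39.84 + 17.16 = 133.6 cm³.
Mass = 133.6 × 1.21 = 161.656 g.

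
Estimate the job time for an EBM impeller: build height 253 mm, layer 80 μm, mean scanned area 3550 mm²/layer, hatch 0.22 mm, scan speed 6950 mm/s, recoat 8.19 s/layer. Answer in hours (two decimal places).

Layers = ⌈253/0.08⌉ = 3163.
Hatch length per layer = 3550 / 0.22, so 16136.4 mm.
Beam time per layer = 16136.4 / 6950, so 2.3218 s.
Time per layer = 2.3218 + 8.19, so 10.5118 s.
Total: 3163 × 10.5118 s = 33248.8234 s → 9.24 hours.

9.24 hours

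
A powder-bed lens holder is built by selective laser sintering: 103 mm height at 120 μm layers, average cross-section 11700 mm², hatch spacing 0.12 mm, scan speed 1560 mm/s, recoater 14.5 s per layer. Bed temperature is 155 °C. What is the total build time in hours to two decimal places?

18.37 hours

Number of layers: 103 / 0.12 → 859 (rounded up).
Hatch length per layer = 11700 / 0.12 = 97500 mm.
Per-layer scan time = 97500 / 1560, so 62.5 s.
Per-layer time: 62.5 + 14.5 → 77 s.
Build time = 859 × 77 = 66143 s = 18.37 hours.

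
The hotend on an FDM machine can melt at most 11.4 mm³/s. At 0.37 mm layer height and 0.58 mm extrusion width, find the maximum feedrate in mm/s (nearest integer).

53 mm/s

Extrusion cross-section: 0.37 × 0.58 → 0.2146 mm².
Max speed = 11.4 / 0.2146 = 53.12 ≈ 53 mm/s.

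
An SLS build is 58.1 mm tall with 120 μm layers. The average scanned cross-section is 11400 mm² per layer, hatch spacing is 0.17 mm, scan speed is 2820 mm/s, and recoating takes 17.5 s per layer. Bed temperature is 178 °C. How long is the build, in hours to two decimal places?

Layers = ⌈58.1/0.12⌉ = 485.
Hatch length per layer = 11400 / 0.17, so 67058.8 mm.
Scan time per layer = 67058.8 / 2820 = 23.7797 s.
Layer cycle: 23.7797 + 17.5 → 41.2797 s.
Build time = 485 × 41.2797 = 20020.6545 s = 5.56 hours.

5.56 hours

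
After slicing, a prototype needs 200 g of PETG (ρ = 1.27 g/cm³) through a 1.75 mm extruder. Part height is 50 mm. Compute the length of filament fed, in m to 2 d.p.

65.47 m

Extruded volume: 200/1.27 = 157.4803 cm³ (157480.3 mm³).
Cross-section of 1.75 mm filament: π·(1.75/2)² = 2.4053 mm².
Length = 157480.3 / 2.4053 = 65472.21 mm = 65.47 m.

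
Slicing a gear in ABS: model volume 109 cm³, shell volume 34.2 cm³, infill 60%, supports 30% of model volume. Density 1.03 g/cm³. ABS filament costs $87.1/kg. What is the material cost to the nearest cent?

Interior volume = 109 − 34.2 = 74.8 cm³.
Deposited infill = 0.60 × 74.8 = 44.88 cm³.
Support = 0.30 × 109, so 32.7 cm³.
Total printed volume = 34.2 + 44.88 + 32.7 = 111.78 cm³.
Mass: 111.78 × 1.03 → 115.1334 g.
At $87.1/kg: 115.1334/1000 × 87.1 = $10.03.

$10.03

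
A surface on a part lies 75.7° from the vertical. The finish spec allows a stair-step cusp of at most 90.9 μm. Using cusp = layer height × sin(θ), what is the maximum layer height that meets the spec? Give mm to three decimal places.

sin(75.7°) = 0.9690; t_max = 0.0909/0.9690 = 0.094 mm.

0.094 mm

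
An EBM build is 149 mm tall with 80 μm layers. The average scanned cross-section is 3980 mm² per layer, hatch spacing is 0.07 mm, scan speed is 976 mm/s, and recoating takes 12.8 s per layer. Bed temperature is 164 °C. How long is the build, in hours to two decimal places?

Layer count = ceil(149 / 0.08) = 1863.
Scan path per layer: 3980 / 0.07 → 56857.1 mm.
Per-layer scan time: 56857.1 / 976 → 58.2552 s.
Time per layer = 58.2552 + 12.8, so 71.0552 s.
Total: 1863 × 71.0552 s = 132375.8376 s → 36.77 hours.

36.77 hours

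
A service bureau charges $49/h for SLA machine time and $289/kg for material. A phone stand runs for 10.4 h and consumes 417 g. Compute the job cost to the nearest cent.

$630.11

Time charge = 49 × 10.4 = $509.60.
Material cost = 289 × 417/1000 = $120.513.
Total = 509.60 + 120.513 = 630.113 ≈ $630.11.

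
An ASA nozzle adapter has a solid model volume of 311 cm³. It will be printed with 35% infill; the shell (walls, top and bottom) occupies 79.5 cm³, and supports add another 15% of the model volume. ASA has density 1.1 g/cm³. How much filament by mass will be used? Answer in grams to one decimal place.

227.9 g

Volume inside the shell = 311 − 79.5, so 231.5 cm³.
Deposited infill = 0.35 × 231.5 = 81.025 cm³.
Support = 0.15 × 311, so 46.65 cm³.
Total extruded = 79.5 + 81.025 + 46.65, so 207.175 cm³.
Mass: 207.175 × 1.1 → 227.8925 g.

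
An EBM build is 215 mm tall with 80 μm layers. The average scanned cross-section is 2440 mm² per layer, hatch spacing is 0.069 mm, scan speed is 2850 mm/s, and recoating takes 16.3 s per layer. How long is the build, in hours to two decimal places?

21.44 hours

Layers = ⌈215/0.08⌉ = 2688.
Per-layer scan distance = 2440 / 0.069, so 35362.3 mm.
Scan time per layer: 35362.3 / 2850 → 12.4078 s.
Layer cycle: 12.4078 + 16.3 → 28.7078 s.
Build time = 2688 × 28.7078 = 77166.5664 s = 21.44 hours.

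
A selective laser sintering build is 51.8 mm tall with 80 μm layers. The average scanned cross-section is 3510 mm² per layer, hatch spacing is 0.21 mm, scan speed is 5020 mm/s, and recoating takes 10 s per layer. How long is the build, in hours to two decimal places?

Number of layers: 51.8 / 0.08 → 648 (rounded up).
Scan path per layer: 3510 / 0.21 → 16714.3 mm.
Scan time per layer: 16714.3 / 5020 → 3.3295 s.
Time per layer = 3.3295 + 10, so 13.3295 s.
648 layers × 13.3295 s/layer = 8637.516 s, i.e. 2.40 hours.

2.40 hours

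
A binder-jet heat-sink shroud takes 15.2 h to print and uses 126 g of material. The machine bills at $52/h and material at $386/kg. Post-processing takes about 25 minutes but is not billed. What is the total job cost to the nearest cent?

Machine-time cost = 52 × 15.2, so $790.40.
Material charge = 386 × 126/1000, so $48.636.
Total = 790.40 + 48.636 = 839.036 ≈ $839.04.

$839.04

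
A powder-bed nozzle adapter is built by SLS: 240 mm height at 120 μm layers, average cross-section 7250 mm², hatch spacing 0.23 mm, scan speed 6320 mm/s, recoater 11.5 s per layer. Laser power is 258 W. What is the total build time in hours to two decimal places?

9.16 hours

Number of layers: 240 / 0.12 → 2000 (rounded up).
Hatch length per layer = 7250 / 0.23, so 31521.7 mm.
Scan time per layer: 31521.7 / 6320 → 4.9876 s.
Per-layer time = 4.9876 + 11.5 = 16.4876 s.
Total: 2000 × 16.4876 s = 32975.2 s → 9.16 hours.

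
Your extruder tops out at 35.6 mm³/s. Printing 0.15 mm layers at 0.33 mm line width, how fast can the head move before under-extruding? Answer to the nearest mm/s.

719 mm/s

Extrusion cross-section = 0.15 × 0.33 = 0.0495 mm².
v_max = Q/A = 35.6/0.0495 = 719.19 mm/s → 719 mm/s.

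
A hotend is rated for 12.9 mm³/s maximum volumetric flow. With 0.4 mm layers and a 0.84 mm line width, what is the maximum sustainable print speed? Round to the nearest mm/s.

38 mm/s

A = 0.4 × 0.84, so 0.336 mm².
v_max = Q/A = 12.9/0.336 = 38.39 mm/s → 38 mm/s.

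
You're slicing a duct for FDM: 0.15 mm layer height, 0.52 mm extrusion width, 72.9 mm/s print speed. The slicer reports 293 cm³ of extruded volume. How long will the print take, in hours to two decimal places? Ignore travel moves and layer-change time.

Extrusion cross-section = 0.15 × 0.52 = 0.078 mm².
Toolpath length = 293 cm³ / 0.078 mm² = 293000 / 0.078 = 3756410.3 mm.
Extrusion time = 3756410.3 / 72.9 = 51528.3 s.
Converting: 51528.3 s = 14.31 hours.

14.31 hours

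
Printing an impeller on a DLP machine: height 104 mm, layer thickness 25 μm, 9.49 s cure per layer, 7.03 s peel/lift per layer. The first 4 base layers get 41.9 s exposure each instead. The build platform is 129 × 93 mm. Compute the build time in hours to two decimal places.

Layer count = ceil(104 / 0.025) = 4160.
Burn-in layers: 4 × (41.9 + 7.03) → 195.72 s.
Regular layers = 4156 × (9.49 + 7.03), so 68657.12 s.
Sum: 195.72 + 68657.12 = 68852.84 s → 19.13 hours.

19.13 hours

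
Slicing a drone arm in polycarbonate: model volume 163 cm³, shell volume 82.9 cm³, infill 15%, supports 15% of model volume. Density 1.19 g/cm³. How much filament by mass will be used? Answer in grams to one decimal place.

142.0 g

Infill region: 163 − 82.9 → 80.1 cm³.
Infill volume: 0.15 × 80.1 → 12.015 cm³.
Support = 0.15 × 163 = 24.45 cm³.
Deposited volume = 82.9 + 12.015 + 24.45, so 119.365 cm³.
Mass = 119.365 × 1.19 = 142.04435 g.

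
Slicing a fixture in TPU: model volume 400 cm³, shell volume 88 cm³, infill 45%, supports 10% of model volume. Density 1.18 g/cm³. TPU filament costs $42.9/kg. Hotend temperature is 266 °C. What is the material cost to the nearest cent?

Volume inside the shell = 400 − 88, so 312 cm³.
Deposited infill: 0.45 × 312 → 140.4 cm³.
Support: 0.10 × 400 → 40 cm³.
Deposited volume = 88 + 140.4 + 40, so 268.4 cm³.
Mass: 268.4 × 1.18 → 316.712 g.
Cost = 316.712 g / 1000 × $42.9/kg = $13.59.

$13.59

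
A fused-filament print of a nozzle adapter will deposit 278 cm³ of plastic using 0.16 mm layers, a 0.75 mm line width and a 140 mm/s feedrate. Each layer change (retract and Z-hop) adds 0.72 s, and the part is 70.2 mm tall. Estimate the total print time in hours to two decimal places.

4.68 hours

Bead cross-section = 0.16 × 0.75 = 0.12 mm².
Total extruded path = 278000/0.12 = 2316666.7 mm.
Print-move time: 2316666.7 / 140 → 16547.6 s.
Number of layers: 70.2 / 0.16 → 439 (rounded up).
Z-hop total = 439 × 0.72, so 316.08 s.
Total = 16547.6 + 316.08 = 16863.68 s = 4.68 hours.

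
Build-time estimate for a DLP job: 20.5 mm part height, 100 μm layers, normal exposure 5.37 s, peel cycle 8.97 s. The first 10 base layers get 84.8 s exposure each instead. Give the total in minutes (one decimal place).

Number of layers: 20.5 / 0.1 → 205 (rounded up).
Burn-in layers = 10 × (84.8 + 8.97) = 937.7 s.
Regular layers = 195 × (5.37 + 8.97), so 2796.3 s.
Total = 937.7 + 2796.3 = 3734 s = 62.2 minutes.

62.2 minutes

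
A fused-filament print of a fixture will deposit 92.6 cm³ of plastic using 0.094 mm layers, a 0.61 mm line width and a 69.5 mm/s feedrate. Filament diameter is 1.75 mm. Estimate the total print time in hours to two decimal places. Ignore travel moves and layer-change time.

6.45 hours

Line area = 0.094 × 0.61, so 0.05734 mm².
Toolpath length = 92.6 cm³ / 0.05734 mm² = 92600 / 0.05734 = 1614928.5 mm.
Time extruding = 1614928.5 / 69.5 = 23236.4 s.
In the requested units: 23236.4 s = 6.45 hours.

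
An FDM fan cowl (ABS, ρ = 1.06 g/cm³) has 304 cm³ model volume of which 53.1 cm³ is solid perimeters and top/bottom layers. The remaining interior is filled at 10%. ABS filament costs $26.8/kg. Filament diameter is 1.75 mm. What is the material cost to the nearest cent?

$2.22

Interior volume = 304 − 53.1 = 250.9 cm³.
Infill volume = 0.10 × 250.9, so 25.09 cm³.
Deposited volume: 53.1 + 25.09 → 78.19 cm³.
Mass = 78.19 × 1.06 = 82.8814 g.
Cost = 82.8814 g / 1000 × $26.8/kg = $2.22.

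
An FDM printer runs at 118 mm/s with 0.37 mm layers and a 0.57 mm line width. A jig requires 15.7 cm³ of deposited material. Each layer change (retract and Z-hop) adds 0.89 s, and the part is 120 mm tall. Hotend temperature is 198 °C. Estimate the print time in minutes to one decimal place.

Bead cross-section: 0.37 × 0.57 → 0.2109 mm².
Toolpath length = 15.7 cm³ / 0.2109 mm² = 15700 / 0.2109 = 74442.9 mm.
Print-move time = 74442.9 / 118, so 630.9 s.
Layer count = ceil(120 / 0.37) = 325.
Z-hop total: 325 × 0.89 → 289.25 s.
Altogether 630.9 + 289.25 = 920.15 s, i.e. 15.3 minutes.

15.3 minutes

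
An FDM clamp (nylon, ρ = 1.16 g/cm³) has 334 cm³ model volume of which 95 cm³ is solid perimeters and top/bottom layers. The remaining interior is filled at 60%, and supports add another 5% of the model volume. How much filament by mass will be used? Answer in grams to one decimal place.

Interior volume = 334 − 95, so 239 cm³.
Infill deposited = 0.60 × 239 = 143.4 cm³.
Support: 0.05 × 334 → 16.7 cm³.
Total printed volume = 95 + 143.4 + 16.7 = 255.1 cm³.
Mass = 255.1 × 1.16, so 295.916 g.

295.9 g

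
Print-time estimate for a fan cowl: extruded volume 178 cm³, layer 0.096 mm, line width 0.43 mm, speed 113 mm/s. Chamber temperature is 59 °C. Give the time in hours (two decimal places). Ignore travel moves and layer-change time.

Bead cross-section = 0.096 × 0.43 = 0.04128 mm².
Path length: 178000 mm³ / 0.04128 mm² → 4312015.5 mm.
Print-move time: 4312015.5 / 113 → 38159.4 s.
Converting: 38159.4 s = 10.60 hours.

10.60 hours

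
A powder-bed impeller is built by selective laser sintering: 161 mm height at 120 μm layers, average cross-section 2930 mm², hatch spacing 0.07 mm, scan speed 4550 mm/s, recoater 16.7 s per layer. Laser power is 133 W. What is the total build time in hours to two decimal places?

Layers = ⌈161/0.12⌉ = 1342.
Scan path per layer: 2930 / 0.07 → 41857.1 mm.
Scan time per layer = 41857.1 / 4550, so 9.1994 s.
Per-layer time: 9.1994 + 16.7 → 25.8994 s.
Build time = 1342 × 25.8994 = 34756.9948 s = 9.65 hours.

9.65 hours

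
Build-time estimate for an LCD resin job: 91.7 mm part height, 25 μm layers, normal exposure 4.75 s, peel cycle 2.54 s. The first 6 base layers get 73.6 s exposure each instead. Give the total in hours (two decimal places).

Layer count = ceil(91.7 / 0.025) = 3668.
Bottom layers = 6 × (73.6 + 2.54) = 456.84 s.
Remaining layers = 3662 × (4.75 + 2.54), so 26695.98 s.
Total = 456.84 + 26695.98 = 27152.82 s = 7.54 hours.

7.54 hours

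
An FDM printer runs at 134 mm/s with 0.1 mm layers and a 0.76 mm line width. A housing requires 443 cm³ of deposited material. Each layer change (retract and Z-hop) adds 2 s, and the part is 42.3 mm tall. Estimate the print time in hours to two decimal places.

12.32 hours

Extrusion cross-section: 0.1 × 0.76 → 0.076 mm².
Path length: 443000 mm³ / 0.076 mm² → 5828947.4 mm.
Time extruding: 5828947.4 / 134 → 43499.6 s.
Number of layers: 42.3 / 0.1 → 423 (rounded up).
Z-hop total = 423 × 2, so 846 s.
Total = 43499.6 + 846 = 44345.6 s = 12.32 hours.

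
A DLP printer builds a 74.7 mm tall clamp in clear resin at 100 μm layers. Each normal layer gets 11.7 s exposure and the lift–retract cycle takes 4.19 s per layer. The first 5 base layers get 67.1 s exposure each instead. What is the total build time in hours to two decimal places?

3.37 hours

Layers = ⌈74.7/0.1⌉ = 747.
Burn-in layers: 5 × (67.1 + 4.19) → 356.45 s.
Normal layers = 742 × (11.7 + 4.19), so 11790.38 s.
Sum: 356.45 + 11790.38 = 12146.83 s → 3.37 hours.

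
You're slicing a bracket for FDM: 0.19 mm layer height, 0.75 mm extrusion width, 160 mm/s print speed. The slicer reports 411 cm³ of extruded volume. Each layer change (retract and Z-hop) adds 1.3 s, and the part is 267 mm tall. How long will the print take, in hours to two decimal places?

Line area = 0.19 × 0.75, so 0.1425 mm².
Total extruded path = 411000/0.1425 = 2884210.5 mm.
Time extruding = 2884210.5 / 160 = 18026.3 s.
Number of layers: 267 / 0.19 → 1406 (rounded up).
Non-print overhead: 1406 × 1.3 → 1827.8 s.
Total = 18026.3 + 1827.8 = 19854.1 s = 5.52 hours.

5.52 hours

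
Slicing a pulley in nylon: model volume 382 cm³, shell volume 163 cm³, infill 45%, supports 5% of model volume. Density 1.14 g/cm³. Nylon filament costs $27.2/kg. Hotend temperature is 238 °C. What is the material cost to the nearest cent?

Volume inside the shell = 382 − 163 = 219 cm³.
Infill volume = 0.45 × 219, so 98.55 cm³.
Support = 0.05 × 382 = 19.1 cm³.
Deposited volume = 163 + 98.55 + 19.1 = 280.65 cm³.
Mass = 280.65 × 1.14, so 319.941 g.
Cost = 319.941 g / 1000 × $27.2/kg = $8.70.

$8.70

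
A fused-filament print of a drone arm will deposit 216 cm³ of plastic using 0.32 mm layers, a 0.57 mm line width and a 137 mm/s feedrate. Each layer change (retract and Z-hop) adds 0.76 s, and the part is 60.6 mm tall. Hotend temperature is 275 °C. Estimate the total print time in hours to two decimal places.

2.44 hours

Extrusion cross-section = 0.32 × 0.57, so 0.1824 mm².
Toolpath length = 216 cm³ / 0.1824 mm² = 216000 / 0.1824 = 1184210.5 mm.
Extrusion time = 1184210.5 / 137 = 8643.9 s.
Layer count = ceil(60.6 / 0.32) = 190.
Layer-change overhead = 190 × 0.76, so 144.4 s.
Total = 8643.9 + 144.4 = 8788.3 s = 2.44 hours.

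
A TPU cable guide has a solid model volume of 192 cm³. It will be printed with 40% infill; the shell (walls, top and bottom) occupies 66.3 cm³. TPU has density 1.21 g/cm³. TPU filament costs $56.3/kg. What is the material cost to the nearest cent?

Infill region = 192 − 66.3, so 125.7 cm³.
Infill volume = 0.40 × 125.7, so 50.28 cm³.
Total extruded = 66.3 + 50.28, so 116.58 cm³.
Mass: 116.58 × 1.21 → 141.0618 g.
Cost = 141.0618 g / 1000 × $56.3/kg = $7.94.

$7.94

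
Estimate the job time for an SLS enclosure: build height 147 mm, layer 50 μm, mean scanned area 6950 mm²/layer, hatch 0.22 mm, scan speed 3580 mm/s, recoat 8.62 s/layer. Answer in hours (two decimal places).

Layer count = ceil(147 / 0.05) = 2940.
Per-layer scan distance = 6950 / 0.22, so 31590.9 mm.
Laser time per layer = 31590.9 / 3580 = 8.8243 s.
Time per layer = 8.8243 + 8.62 = 17.4443 s.
Total: 2940 × 17.4443 s = 51286.242 s → 14.25 hours.

14.25 hours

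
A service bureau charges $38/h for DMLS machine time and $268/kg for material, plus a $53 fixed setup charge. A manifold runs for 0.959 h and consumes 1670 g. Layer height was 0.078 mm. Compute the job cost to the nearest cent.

$537.00

Machine-time cost = 38 × 0.959 = $36.442.
Material cost: 268 × 1670/1000 → $447.56.
Total = 36.442 + 447.56 + 53 = 537.002 ≈ $537.00.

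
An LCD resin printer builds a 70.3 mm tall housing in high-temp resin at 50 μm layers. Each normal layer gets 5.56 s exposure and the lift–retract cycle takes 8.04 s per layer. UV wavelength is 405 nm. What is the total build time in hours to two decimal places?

Layer count = ceil(70.3 / 0.05) = 1406.
Cycle time: 5.56 + 8.04 → 13.6 s.
Total = 1406 × 13.6 = 19121.6 s = 5.31 hours.

5.31 hours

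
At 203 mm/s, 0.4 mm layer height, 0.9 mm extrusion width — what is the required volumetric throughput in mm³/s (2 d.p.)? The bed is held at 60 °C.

73.08

Bead cross-section: 0.4 × 0.9 → 0.36 mm².
Volumetric flow = 203 × 0.36 = 73.08 mm³/s.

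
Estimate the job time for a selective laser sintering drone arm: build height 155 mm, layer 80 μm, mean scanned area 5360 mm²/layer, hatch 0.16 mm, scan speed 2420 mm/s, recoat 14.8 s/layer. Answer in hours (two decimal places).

15.42 hours

Layer count = ceil(155 / 0.08) = 1938.
Hatch length per layer = 5360 / 0.16 = 33500 mm.
Laser time per layer: 33500 / 2420 → 13.843 s.
Time per layer: 13.843 + 14.8 → 28.643 s.
1938 layers × 28.643 s/layer = 55510.134 s, i.e. 15.42 hours.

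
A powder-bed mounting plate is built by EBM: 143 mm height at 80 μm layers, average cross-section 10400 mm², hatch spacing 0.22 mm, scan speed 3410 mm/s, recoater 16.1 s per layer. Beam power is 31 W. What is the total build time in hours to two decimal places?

14.88 hours

Number of layers: 143 / 0.08 → 1788 (rounded up).
Per-layer scan distance = 10400 / 0.22, so 47272.7 mm.
Per-layer scan time: 47272.7 / 3410 → 13.863 s.
Time per layer = 13.863 + 16.1, so 29.963 s.
Total: 1788 × 29.963 s = 53573.844 s → 14.88 hours.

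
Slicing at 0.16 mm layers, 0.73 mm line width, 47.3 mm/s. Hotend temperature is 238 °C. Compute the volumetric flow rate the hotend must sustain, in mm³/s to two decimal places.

Bead cross-section: 0.16 × 0.73 → 0.1168 mm².
Q = v·A = 47.3 × 0.1168 = 5.52 mm³/s.

5.52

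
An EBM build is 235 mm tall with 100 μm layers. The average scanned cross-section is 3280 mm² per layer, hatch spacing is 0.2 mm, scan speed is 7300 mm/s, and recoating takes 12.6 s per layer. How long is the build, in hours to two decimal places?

Number of layers: 235 / 0.1 → 2350 (rounded up).
Hatch length per layer: 3280 / 0.2 → 16400 mm.
Per-layer scan time = 16400 / 7300, so 2.2466 s.
Layer cycle = 2.2466 + 12.6, so 14.8466 s.
Build time = 2350 × 14.8466 = 34889.51 s = 9.69 hours.

9.69 hours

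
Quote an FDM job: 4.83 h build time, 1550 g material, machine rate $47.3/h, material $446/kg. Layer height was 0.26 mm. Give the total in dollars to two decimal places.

$919.76

Time charge = 47.3 × 4.83 = $228.459.
Feedstock cost = 446 × 1550/1000 = $691.30.
Total = 228.459 + 691.30 = 919.759 ≈ $919.76.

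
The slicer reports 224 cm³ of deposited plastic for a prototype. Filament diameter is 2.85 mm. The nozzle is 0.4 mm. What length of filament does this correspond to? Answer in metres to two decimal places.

Cross-section of 2.85 mm filament: π·(2.85/2)² = 6.3794 mm².
L = 224000 mm³ / 6.3794 mm² = 35113.02 mm, i.e. 35.11 m.

35.11 m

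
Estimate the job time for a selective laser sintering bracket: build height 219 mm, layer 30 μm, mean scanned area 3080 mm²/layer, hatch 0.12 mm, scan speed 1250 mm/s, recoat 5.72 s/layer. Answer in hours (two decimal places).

53.24 hours

Layers = ⌈219/0.03⌉ = 7300.
Per-layer scan distance = 3080 / 0.12 = 25666.7 mm.
Laser time per layer = 25666.7 / 1250 = 20.5334 s.
Per-layer time: 20.5334 + 5.72 → 26.2534 s.
Build time = 7300 × 26.2534 = 191649.82 s = 53.24 hours.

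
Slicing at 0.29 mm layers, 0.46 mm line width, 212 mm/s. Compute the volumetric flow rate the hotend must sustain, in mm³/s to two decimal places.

Bead cross-section: 0.29 × 0.46 → 0.1334 mm².
Q = v·A = 212 × 0.1334 = 28.28 mm³/s.

28.28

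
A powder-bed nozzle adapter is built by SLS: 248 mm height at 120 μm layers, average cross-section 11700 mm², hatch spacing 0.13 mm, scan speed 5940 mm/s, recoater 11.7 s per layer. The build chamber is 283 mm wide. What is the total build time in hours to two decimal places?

Number of layers: 248 / 0.12 → 2067 (rounded up).
Hatch length per layer = 11700 / 0.13, so 90000 mm.
Laser time per layer = 90000 / 5940, so 15.1515 s.
Time per layer: 15.1515 + 11.7 → 26.8515 s.
Build time = 2067 × 26.8515 = 55502.0505 s = 15.42 hours.

15.42 hours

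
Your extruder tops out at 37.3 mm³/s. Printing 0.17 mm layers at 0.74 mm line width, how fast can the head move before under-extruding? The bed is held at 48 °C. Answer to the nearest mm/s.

297 mm/s

Bead cross-section: 0.17 × 0.74 → 0.1258 mm².
v_max = Q/A = 37.3/0.1258 = 296.50 mm/s → 297 mm/s.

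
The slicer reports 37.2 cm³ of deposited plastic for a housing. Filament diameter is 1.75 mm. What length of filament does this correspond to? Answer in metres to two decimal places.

15.47 m

Filament cross-section = π × (1.75/2)² = 2.4053 mm².
Length = 37.2 cm³ / 2.4053 mm² = 37200 / 2.4053 = 15465.85 mm = 15.47 m.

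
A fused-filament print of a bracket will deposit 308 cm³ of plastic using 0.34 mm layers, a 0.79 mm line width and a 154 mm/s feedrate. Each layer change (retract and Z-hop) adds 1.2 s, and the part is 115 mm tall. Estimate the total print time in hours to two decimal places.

2.18 hours

Bead cross-section: 0.34 × 0.79 → 0.2686 mm².
Toolpath length = 308 cm³ / 0.2686 mm² = 308000 / 0.2686 = 1146686.5 mm.
Print-move time: 1146686.5 / 154 → 7446 s.
Number of layers: 115 / 0.34 → 339 (rounded up).
Layer-change overhead = 339 × 1.2 = 406.8 s.
Altogether 7446 + 406.8 = 7852.8 s, i.e. 2.18 hours.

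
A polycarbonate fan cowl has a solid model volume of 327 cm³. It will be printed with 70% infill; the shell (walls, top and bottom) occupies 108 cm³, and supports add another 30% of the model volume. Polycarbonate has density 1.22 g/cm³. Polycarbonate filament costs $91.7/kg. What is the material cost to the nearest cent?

$40.21

Interior volume = 327 − 108, so 219 cm³.
Infill deposited: 0.70 × 219 → 153.3 cm³.
Support = 0.30 × 327 = 98.1 cm³.
Total extruded = 108 + 153.3 + 98.1, so 359.4 cm³.
Mass = 359.4 × 1.22, so 438.468 g.
Cost = 438.468 g / 1000 × $91.7/kg = $40.21.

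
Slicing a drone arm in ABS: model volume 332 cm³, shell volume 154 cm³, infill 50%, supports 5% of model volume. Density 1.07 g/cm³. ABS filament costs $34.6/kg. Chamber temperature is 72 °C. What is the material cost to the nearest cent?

$9.61

Infill region = 332 − 154, so 178 cm³.
Infill volume = 0.50 × 178, so 89 cm³.
Support = 0.05 × 332 = 16.6 cm³.
Deposited volume = 154 + 89 + 16.6, so 259.6 cm³.
Mass = 259.6 × 1.07, so 277.772 g.
At $34.6/kg: 277.772/1000 × 34.6 = $9.61.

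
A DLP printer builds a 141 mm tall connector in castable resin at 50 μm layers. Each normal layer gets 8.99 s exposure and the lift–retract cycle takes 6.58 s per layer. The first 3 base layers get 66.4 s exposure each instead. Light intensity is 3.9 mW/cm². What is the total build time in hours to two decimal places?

Layer count = ceil(141 / 0.05) = 2820.
Bottom layers = 3 × (66.4 + 6.58), so 218.94 s.
Normal layers: 2817 × (8.99 + 6.58) → 43860.69 s.
Sum: 218.94 + 43860.69 = 44079.63 s → 12.24 hours.

12.24 hours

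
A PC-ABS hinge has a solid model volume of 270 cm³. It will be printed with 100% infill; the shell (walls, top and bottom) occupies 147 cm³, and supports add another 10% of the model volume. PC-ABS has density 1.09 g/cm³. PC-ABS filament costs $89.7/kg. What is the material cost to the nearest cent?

$29.04

Volume inside the shell = 270 − 147, so 123 cm³.
Deposited infill = 1.00 × 123, so 123 cm³.
Support = 0.10 × 270 = 27 cm³.
Total extruded = 147 + 123 + 27 = 297 cm³.
Mass = 297 × 1.09 = 323.73 g.
At $89.7/kg: 323.73/1000 × 89.7 = $29.04.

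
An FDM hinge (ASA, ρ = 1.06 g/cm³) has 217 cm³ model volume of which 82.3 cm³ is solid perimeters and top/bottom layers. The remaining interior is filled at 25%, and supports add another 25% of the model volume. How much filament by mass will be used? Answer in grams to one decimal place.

Infill region = 217 − 82.3, so 134.7 cm³.
Deposited infill = 0.25 × 134.7 = 33.675 cm³.
Support: 0.25 × 217 → 54.25 cm³.
Deposited volume: 82.3 + 33.675 + 54.25 → 170.225 cm³.
Mass = 170.225 × 1.06, so 180.4385 g.

180.4 g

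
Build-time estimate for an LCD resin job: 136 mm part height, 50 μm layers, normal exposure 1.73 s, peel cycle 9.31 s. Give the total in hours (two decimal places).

8.34 hours

Number of layers: 136 / 0.05 → 2720 (rounded up).
Cycle time: 1.73 + 9.31 → 11.04 s.
Build time: 2720 × 11.04 s = 30028.8 s, i.e. 8.34 hours.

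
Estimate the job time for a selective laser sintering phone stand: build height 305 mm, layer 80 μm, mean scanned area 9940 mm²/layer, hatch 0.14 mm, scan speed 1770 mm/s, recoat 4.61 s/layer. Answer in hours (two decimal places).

Number of layers: 305 / 0.08 → 3813 (rounded up).
Scan path per layer: 9940 / 0.14 → 71000 mm.
Per-layer scan time = 71000 / 1770 = 40.113 s.
Layer cycle = 40.113 + 4.61, so 44.723 s.
Build time = 3813 × 44.723 = 170528.799 s = 47.37 hours.

47.37 hours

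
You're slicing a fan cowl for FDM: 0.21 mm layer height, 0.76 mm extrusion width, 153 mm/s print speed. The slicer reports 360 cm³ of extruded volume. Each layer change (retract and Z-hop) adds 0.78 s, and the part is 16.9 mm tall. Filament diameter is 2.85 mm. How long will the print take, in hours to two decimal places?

4.11 hours

Extrusion cross-section: 0.21 × 0.76 → 0.1596 mm².
Toolpath length = 360 cm³ / 0.1596 mm² = 360000 / 0.1596 = 2255639.1 mm.
Time extruding = 2255639.1 / 153 = 14742.7 s.
Number of layers: 16.9 / 0.21 → 81 (rounded up).
Non-print overhead: 81 × 0.78 → 63.18 s.
Altogether 14742.7 + 63.18 = 14805.88 s, i.e. 4.11 hours.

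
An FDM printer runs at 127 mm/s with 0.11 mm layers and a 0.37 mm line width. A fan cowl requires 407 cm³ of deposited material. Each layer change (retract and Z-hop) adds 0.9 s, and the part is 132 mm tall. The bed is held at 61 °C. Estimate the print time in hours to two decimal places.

Extrusion cross-section = 0.11 × 0.37, so 0.0407 mm².
Total extruded path = 407000/0.0407 = 10000000 mm.
Extrusion time: 10000000 / 127 → 78740.2 s.
Number of layers: 132 / 0.11 → 1200 (rounded up).
Layer-change overhead = 1200 × 0.9 = 1080 s.
Altogether 78740.2 + 1080 = 79820.2 s, i.e. 22.17 hours.

22.17 hours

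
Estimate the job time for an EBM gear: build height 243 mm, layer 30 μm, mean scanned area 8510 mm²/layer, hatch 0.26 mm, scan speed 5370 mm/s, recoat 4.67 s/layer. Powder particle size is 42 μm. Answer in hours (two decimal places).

Layer count = ceil(243 / 0.03) = 8100.
Scan path per layer = 8510 / 0.26 = 32730.8 mm.
Per-layer scan time = 32730.8 / 5370 = 6.0951 s.
Layer cycle = 6.0951 + 4.67 = 10.7651 s.
Total: 8100 × 10.7651 s = 87197.31 s → 24.22 hours.

24.22 hours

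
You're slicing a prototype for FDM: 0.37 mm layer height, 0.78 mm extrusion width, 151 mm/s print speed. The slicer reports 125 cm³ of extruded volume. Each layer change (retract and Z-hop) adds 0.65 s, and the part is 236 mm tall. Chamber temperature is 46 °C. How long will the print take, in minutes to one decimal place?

Bead cross-section: 0.37 × 0.78 → 0.2886 mm².
Toolpath length = 125 cm³ / 0.2886 mm² = 125000 / 0.2886 = 433125.4 mm.
Extrusion time: 433125.4 / 151 → 2868.4 s.
Layer count = ceil(236 / 0.37) = 638.
Layer-change overhead = 638 × 0.65 = 414.7 s.
Altogether 2868.4 + 414.7 = 3283.1 s, i.e. 54.7 minutes.

54.7 minutes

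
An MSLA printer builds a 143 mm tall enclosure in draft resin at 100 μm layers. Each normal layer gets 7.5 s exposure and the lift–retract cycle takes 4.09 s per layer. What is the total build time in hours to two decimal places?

Layer count = ceil(143 / 0.1) = 1430.
Per-layer time = 7.5 + 4.09 = 11.59 s.
Total = 1430 × 11.59 = 16573.7 s = 4.60 hours.

4.60 hours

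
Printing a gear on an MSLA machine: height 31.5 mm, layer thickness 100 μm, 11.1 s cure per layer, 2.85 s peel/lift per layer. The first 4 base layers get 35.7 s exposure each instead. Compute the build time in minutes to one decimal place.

74.9 minutes

Layer count = ceil(31.5 / 0.1) = 315.
Base layers = 4 × (35.7 + 2.85), so 154.2 s.
Remaining layers = 311 × (11.1 + 2.85) = 4338.45 s.
Sum: 154.2 + 4338.45 = 4492.65 s → 74.9 minutes.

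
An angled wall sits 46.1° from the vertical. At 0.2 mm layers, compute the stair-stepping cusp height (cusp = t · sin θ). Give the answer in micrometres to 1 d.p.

h_c = t·sin θ = 0.2 × 0.7206 = 0.14412 mm (144.1 μm).

144.1 μm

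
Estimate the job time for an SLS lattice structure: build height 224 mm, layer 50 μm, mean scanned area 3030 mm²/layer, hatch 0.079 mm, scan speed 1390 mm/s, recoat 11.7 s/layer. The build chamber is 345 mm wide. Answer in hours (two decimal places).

48.90 hours

Layers = ⌈224/0.05⌉ = 4480.
Scan path per layer = 3030 / 0.079, so 38354.4 mm.
Per-layer scan time: 38354.4 / 1390 → 27.5931 s.
Per-layer time = 27.5931 + 11.7, so 39.2931 s.
4480 layers × 39.2931 s/layer = 176033.088 s, i.e. 48.90 hours.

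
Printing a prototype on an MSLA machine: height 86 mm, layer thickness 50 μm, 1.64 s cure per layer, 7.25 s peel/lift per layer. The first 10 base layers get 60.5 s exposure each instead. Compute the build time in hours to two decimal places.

4.41 hours

Layer count = ceil(86 / 0.05) = 1720.
Base layers = 10 × (60.5 + 7.25) = 677.5 s.
Normal layers = 1710 × (1.64 + 7.25), so 15201.9 s.
Total = 677.5 + 15201.9 = 15879.4 s = 4.41 hours.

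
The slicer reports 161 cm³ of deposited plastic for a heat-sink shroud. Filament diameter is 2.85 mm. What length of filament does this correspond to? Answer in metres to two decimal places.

Cross-section of 2.85 mm filament: π·(2.85/2)² = 6.3794 mm².
Length = 161 cm³ / 6.3794 mm² = 161000 / 6.3794 = 25237.48 mm = 25.24 m.

25.24 m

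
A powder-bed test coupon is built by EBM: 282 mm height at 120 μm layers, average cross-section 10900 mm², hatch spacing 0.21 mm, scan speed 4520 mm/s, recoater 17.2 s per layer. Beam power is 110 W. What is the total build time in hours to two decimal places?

Layers = ⌈282/0.12⌉ = 2350.
Scan path per layer = 10900 / 0.21, so 51904.8 mm.
Beam time per layer: 51904.8 / 4520 → 11.4834 s.
Per-layer time = 11.4834 + 17.2 = 28.6834 s.
2350 layers × 28.6834 s/layer = 67405.99 s, i.e. 18.72 hours.

18.72 hours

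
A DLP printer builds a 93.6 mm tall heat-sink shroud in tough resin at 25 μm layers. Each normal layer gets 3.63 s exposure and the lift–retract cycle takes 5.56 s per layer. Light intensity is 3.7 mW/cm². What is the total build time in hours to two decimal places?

9.56 hours

Number of layers: 93.6 / 0.025 → 3744 (rounded up).
Cycle time = 3.63 + 5.56, so 9.19 s.
Build time: 3744 × 9.19 s = 34407.36 s, i.e. 9.56 hours.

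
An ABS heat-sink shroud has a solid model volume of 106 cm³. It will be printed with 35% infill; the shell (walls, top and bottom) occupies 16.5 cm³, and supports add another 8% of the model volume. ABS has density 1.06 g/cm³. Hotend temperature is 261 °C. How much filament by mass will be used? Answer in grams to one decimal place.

Volume inside the shell = 106 − 16.5 = 89.5 cm³.
Infill volume: 0.35 × 89.5 → 31.325 cm³.
Support: 0.08 × 106 → 8.48 cm³.
Deposited volume: 16.5 + 31.325 + 8.48 → 56.305 cm³.
Mass = 56.305 × 1.06, so 59.6833 g.

59.7 g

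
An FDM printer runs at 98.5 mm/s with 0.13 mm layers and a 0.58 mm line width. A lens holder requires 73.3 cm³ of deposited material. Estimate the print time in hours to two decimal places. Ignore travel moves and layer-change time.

Extrusion cross-section = 0.13 × 0.58, so 0.0754 mm².
Total extruded path = 73300/0.0754 = 972148.5 mm.
Extrusion time = 972148.5 / 98.5, so 9869.5 s.
In the requested units: 9869.5 s = 2.74 hours.

2.74 hours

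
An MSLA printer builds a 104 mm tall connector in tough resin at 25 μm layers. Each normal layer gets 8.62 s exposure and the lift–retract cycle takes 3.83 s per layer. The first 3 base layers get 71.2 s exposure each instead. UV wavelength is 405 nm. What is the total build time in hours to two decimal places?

14.44 hours

Layer count = ceil(104 / 0.025) = 4160.
Base layers = 3 × (71.2 + 3.83) = 225.09 s.
Regular layers = 4157 × (8.62 + 3.83) = 51754.65 s.
Total = 225.09 + 51754.65 = 51979.74 s = 14.44 hours.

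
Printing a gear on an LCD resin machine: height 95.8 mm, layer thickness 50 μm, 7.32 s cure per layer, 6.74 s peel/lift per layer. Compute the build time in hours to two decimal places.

Number of layers: 95.8 / 0.05 → 1916 (rounded up).
Cycle time = 7.32 + 6.74 = 14.06 s.
Total = 1916 × 14.06 = 26938.96 s = 7.48 hours.

7.48 hours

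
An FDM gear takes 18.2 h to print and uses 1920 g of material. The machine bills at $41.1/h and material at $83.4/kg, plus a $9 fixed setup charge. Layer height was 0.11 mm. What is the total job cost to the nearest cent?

$917.15

Time charge = 41.1 × 18.2 = $748.02.
Material cost: 83.4 × 1920/1000 → $160.128.
Total = 748.02 + 160.128 + 9 = 917.148 ≈ $917.15.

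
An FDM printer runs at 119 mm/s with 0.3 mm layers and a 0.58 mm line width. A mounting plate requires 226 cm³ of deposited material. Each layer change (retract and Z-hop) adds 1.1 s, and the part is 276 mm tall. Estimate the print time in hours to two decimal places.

Line area = 0.3 × 0.58 = 0.174 mm².
Total extruded path = 226000/0.174 = 1298850.6 mm.
Print-move time = 1298850.6 / 119 = 10914.7 s.
Number of layers: 276 / 0.3 → 920 (rounded up).
Layer-change overhead: 920 × 1.1 → 1012 s.
Altogether 10914.7 + 1012 = 11926.7 s, i.e. 3.31 hours.

3.31 hours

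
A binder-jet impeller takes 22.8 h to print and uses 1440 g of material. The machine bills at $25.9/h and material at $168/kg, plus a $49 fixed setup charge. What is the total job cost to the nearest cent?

Time charge = 25.9 × 22.8 = $590.52.
Feedstock cost: 168 × 1440/1000 → $241.92.
Adding setup: 590.52 + 241.92 + 49 → $881.44.

$881.44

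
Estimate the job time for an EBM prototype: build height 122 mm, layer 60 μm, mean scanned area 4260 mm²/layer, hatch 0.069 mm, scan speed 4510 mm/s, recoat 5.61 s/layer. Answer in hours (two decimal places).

10.90 hours

Layer count = ceil(122 / 0.06) = 2034.
Per-layer scan distance: 4260 / 0.069 → 61739.1 mm.
Beam time per layer = 61739.1 / 4510 = 13.6894 s.
Time per layer: 13.6894 + 5.61 → 19.2994 s.
2034 layers × 19.2994 s/layer = 39254.9796 s, i.e. 10.90 hours.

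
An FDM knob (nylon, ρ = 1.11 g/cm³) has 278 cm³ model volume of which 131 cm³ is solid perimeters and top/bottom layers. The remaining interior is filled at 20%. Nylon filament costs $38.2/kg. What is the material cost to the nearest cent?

Interior volume: 278 − 131 → 147 cm³.
Infill deposited = 0.20 × 147 = 29.4 cm³.
Total printed volume: 131 + 29.4 → 160.4 cm³.
Mass: 160.4 × 1.11 → 178.044 g.
At $38.2/kg: 178.044/1000 × 38.2 = $6.80.

$6.80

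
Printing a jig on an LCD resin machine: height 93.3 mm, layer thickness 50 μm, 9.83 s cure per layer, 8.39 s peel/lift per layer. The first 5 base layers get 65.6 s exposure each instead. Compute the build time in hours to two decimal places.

Layers = ⌈93.3/0.05⌉ = 1866.
Burn-in layers = 5 × (65.6 + 8.39), so 369.95 s.
Normal layers = 1861 × (9.83 + 8.39) = 33907.42 s.
Sum: 369.95 + 33907.42 = 34277.37 s → 9.52 hours.

9.52 hours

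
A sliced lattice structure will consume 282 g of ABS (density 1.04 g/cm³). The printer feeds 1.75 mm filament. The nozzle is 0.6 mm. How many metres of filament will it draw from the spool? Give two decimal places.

Extruded volume: 282/1.04 = 271.1538 cm³ (271153.8 mm³).
Cross-section of 1.75 mm filament: π·(1.75/2)² = 2.4053 mm².
Length = 271153.8 / 2.4053 = 112731.8 mm = 112.73 m.

112.73 m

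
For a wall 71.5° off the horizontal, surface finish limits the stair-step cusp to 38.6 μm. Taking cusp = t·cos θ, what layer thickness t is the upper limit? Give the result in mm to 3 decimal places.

0.122 mm

t = h_c / cos θ = 0.0386 / 0.3173 = 0.122 mm.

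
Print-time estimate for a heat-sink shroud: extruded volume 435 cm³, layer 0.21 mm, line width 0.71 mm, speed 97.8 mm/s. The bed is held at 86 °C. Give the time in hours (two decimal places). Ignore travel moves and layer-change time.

Line area = 0.21 × 0.71 = 0.1491 mm².
Toolpath length = 435 cm³ / 0.1491 mm² = 435000 / 0.1491 = 2917505 mm.
Extrusion time = 2917505 / 97.8, so 29831.3 s.
In the requested units: 29831.3 s = 8.29 hours.

8.29 hours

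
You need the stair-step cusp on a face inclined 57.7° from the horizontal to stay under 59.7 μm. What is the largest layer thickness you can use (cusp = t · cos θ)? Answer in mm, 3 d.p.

t = h_c / cos θ = 0.0597 / 0.5344 = 0.112 mm.

0.112 mm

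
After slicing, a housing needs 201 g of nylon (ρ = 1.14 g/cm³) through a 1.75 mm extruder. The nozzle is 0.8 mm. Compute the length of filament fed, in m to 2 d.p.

Volume = 201 g / 1.14 g·cm⁻³ = 176.3158 cm³ = 176315.8 mm³.
Cross-section of 1.75 mm filament: π·(1.75/2)² = 2.4053 mm².
Length = 176315.8 / 2.4053 = 73303.04 mm = 73.30 m.

73.30 m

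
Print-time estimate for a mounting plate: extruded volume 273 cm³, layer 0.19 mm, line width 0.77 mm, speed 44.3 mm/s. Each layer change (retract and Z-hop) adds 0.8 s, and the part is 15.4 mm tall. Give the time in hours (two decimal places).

Line area = 0.19 × 0.77, so 0.1463 mm².
Total extruded path = 273000/0.1463 = 1866028.7 mm.
Time extruding: 1866028.7 / 44.3 → 42122.5 s.
Layer count = ceil(15.4 / 0.19) = 82.
Layer-change overhead: 82 × 0.8 → 65.6 s.
Total = 42122.5 + 65.6 = 42188.1 s = 11.72 hours.

11.72 hours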